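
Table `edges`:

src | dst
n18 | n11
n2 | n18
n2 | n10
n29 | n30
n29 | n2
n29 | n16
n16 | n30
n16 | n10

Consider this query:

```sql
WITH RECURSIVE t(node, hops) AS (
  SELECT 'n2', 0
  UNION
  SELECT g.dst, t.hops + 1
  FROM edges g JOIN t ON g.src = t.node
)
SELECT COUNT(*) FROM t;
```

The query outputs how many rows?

4

Base: (n2, hops=0).
Iteration 1: edges from {n2} -> (n10, hops=1), (n18, hops=1).
Iteration 2: edges from {n10,n18} -> (n11, hops=2).
Iteration 3: no outgoing edges from {n11}; recursion stops.
Total rows emitted: 4.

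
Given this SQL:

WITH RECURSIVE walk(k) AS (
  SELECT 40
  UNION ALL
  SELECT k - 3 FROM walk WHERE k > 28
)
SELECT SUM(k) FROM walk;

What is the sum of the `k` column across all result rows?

Base: k=40.
Iteration 1: 40 > 28 holds -> k = 40 - 3 = 37.
Iteration 2: 37 > 28 holds -> k = 37 - 3 = 34.
Iteration 3: 34 > 28 holds -> k = 34 - 3 = 31.
Iteration 4: 31 > 28 holds -> k = 31 - 3 = 28.
Iteration 5: 28 > 28 fails; recursion stops.
SUM(k) = 40 + 37 + 34 + 31 + 28 = 170.

170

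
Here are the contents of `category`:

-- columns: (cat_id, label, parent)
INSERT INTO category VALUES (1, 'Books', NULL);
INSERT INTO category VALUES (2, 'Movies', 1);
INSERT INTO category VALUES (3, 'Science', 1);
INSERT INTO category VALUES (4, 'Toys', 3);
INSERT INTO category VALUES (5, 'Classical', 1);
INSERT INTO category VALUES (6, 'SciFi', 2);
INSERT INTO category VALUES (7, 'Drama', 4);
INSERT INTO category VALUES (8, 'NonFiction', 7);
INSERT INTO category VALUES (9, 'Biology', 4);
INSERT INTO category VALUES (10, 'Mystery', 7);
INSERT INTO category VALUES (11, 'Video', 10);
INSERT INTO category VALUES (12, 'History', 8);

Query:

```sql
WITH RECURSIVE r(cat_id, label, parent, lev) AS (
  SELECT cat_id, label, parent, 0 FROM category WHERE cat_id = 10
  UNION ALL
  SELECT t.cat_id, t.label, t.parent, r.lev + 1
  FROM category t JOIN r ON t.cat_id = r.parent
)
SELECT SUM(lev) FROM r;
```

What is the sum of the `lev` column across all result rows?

Base: cat_id=10 (Mystery), parent=7, lev 0.
Iteration 1: join on cat_id=7 -> Drama (id 7, parent=4, lev 1).
Iteration 2: join on cat_id=4 -> Toys (id 4, parent=3, lev 2).
Iteration 3: join on cat_id=3 -> Science (id 3, parent=1, lev 3).
Iteration 4: join on cat_id=1 -> Books (id 1, parent=NULL, lev 4).
Iteration 5: parent is NULL; no match; recursion stops.
SUM(lev) = 0 + 1 + 2 + 3 + 4 = 10.

10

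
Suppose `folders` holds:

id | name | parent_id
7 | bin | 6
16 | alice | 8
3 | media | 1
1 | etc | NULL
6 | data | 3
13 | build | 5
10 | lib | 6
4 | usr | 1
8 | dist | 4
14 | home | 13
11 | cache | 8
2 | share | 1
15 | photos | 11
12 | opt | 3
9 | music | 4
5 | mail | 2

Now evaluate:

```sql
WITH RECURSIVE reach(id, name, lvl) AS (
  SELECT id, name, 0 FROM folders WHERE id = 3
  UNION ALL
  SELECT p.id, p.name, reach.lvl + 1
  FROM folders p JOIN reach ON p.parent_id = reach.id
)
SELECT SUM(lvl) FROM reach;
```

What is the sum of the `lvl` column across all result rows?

Base: id=3 (media) at lvl 0.
Iteration 1: rows with parent_id in {3} -> data (id 6, lvl 1), opt (id 12, lvl 1).
Iteration 2: rows with parent_id in {6,12} -> bin (id 7, lvl 2), lib (id 10, lvl 2).
Iteration 3: no rows with parent_id in {7,10}; recursion stops.
SUM(lvl) = 0 + 1 + 1 + 2 + 2 = 6.

6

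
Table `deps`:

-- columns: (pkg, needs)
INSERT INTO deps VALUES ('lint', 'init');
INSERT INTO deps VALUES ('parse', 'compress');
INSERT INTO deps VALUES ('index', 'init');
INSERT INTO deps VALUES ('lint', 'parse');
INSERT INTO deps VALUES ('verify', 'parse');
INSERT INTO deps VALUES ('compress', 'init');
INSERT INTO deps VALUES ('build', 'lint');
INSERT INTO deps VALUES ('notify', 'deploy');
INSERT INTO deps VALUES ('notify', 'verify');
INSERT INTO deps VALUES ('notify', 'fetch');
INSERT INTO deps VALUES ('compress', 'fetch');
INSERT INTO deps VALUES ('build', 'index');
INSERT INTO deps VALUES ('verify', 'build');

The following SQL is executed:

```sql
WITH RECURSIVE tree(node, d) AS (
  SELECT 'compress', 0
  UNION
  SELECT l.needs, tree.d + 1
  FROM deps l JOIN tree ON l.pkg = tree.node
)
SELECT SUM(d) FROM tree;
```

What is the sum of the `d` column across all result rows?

2

Base: (compress, d=0).
Iteration 1: edges from {compress} -> (fetch, d=1), (init, d=1).
Iteration 2: no outgoing edges from {fetch,init}; recursion stops.
SUM(d) = 0 + 1 + 1 = 2.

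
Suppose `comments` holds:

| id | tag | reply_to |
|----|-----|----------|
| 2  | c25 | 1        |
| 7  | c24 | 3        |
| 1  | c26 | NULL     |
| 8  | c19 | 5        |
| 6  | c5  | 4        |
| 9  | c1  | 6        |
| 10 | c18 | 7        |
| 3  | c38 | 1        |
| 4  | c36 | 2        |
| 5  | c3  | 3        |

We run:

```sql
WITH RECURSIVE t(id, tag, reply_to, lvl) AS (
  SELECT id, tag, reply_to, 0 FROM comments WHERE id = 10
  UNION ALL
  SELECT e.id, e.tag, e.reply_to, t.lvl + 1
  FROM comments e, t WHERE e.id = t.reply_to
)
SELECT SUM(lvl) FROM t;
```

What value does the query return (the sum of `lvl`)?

Base: id=10 (c18), reply_to=7, lvl 0.
Iteration 1: join on id=7 -> c24 (id 7, reply_to=3, lvl 1).
Iteration 2: join on id=3 -> c38 (id 3, reply_to=1, lvl 2).
Iteration 3: join on id=1 -> c26 (id 1, reply_to=NULL, lvl 3).
Iteration 4: reply_to is NULL; no match; recursion stops.
SUM(lvl) = 0 + 1 + 2 + 3 = 6.

6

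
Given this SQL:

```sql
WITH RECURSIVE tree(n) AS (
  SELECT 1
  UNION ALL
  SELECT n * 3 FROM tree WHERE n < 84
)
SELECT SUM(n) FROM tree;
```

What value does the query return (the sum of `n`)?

364

Base: n=1.
Iteration 1: 1 < 84 holds -> n = 1 * 3 = 3.
Iteration 2: 3 < 84 holds -> n = 3 * 3 = 9.
Iteration 3: 9 < 84 holds -> n = 9 * 3 = 27.
Iteration 4: 27 < 84 holds -> n = 27 * 3 = 81.
Iteration 5: 81 < 84 holds -> n = 81 * 3 = 243.
Iteration 6: 243 < 84 fails; recursion stops.
SUM(n) = 1 + 3 + 9 + 27 + 81 + 243 = 364.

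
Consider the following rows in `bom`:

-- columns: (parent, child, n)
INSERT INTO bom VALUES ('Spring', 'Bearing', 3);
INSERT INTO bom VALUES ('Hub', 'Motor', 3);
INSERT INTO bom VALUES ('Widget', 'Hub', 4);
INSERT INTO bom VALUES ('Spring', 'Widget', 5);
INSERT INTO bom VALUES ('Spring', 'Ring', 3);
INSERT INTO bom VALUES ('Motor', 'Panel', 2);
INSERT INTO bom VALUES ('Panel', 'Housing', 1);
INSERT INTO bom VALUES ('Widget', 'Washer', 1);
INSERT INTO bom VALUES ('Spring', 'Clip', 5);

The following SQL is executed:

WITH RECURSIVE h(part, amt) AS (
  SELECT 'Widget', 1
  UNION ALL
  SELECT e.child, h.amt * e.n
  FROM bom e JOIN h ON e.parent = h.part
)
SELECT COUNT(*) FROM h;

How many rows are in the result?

6

Base: (Widget, amt=1).
Iteration 1: components of {Widget} -> Hub = 1*4 = 4, Washer = 1*1 = 1.
Iteration 2: components of {Hub,Washer} -> Motor = 4*3 = 12.
Iteration 3: components of {Motor} -> Panel = 12*2 = 24.
Iteration 4: components of {Panel} -> Housing = 24*1 = 24.
Iteration 5: no further components; recursion stops.
Total rows emitted: 6.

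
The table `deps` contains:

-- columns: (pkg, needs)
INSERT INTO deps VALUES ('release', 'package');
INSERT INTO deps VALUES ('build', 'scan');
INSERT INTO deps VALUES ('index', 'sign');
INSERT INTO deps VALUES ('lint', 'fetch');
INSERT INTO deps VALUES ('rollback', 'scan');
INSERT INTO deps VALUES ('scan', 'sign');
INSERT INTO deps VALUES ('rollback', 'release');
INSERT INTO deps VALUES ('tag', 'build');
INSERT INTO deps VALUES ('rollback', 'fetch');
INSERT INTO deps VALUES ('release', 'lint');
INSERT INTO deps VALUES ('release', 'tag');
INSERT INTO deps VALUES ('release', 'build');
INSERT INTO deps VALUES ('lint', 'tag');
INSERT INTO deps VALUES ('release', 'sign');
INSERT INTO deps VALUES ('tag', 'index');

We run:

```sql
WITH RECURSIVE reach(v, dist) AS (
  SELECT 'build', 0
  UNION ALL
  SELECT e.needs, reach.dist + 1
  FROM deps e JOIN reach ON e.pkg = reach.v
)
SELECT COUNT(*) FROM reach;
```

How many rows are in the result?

3

Base: (build, dist=0).
Iteration 1: edges from {build} -> (scan, dist=1).
Iteration 2: edges from {scan} -> (sign, dist=2).
Iteration 3: no outgoing edges from {sign}; recursion stops.
Total rows emitted: 3.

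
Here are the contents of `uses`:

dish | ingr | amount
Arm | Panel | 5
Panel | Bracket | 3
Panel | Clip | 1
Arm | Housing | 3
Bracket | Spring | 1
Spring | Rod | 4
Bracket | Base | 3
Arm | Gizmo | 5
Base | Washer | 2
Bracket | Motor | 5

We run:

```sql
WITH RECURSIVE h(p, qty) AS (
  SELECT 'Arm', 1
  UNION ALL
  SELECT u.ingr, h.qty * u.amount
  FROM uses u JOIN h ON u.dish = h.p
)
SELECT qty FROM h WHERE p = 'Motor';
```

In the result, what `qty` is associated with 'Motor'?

Base: (Arm, qty=1).
Iteration 1: components of {Arm} -> Gizmo = 1*5 = 5, Housing = 1*3 = 3, Panel = 1*5 = 5.
Iteration 2: components of {Gizmo,Housing,Panel} -> Bracket = 5*3 = 15, Clip = 5*1 = 5.
Iteration 3: components of {Bracket,Clip} -> Base = 15*3 = 45, Motor = 15*5 = 75, Spring = 15*1 = 15.
Iteration 4: components of {Base,Motor,Spring} -> Rod = 15*4 = 60, Washer = 45*2 = 90.
Iteration 5: no further components; recursion stops.

75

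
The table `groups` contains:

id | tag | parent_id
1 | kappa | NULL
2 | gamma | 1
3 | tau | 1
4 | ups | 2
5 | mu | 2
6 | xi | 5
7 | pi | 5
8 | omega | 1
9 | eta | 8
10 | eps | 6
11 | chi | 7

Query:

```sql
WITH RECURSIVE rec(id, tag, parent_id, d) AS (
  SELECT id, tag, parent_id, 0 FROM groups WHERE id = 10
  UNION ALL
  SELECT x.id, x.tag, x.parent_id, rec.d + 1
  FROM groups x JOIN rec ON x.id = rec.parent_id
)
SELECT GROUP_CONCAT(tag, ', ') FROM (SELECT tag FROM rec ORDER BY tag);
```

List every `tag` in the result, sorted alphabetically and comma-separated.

eps, gamma, kappa, mu, xi

Base: id=10 (eps), parent_id=6, d 0.
Iteration 1: join on id=6 -> xi (id 6, parent_id=5, d 1).
Iteration 2: join on id=5 -> mu (id 5, parent_id=2, d 2).
Iteration 3: join on id=2 -> gamma (id 2, parent_id=1, d 3).
Iteration 4: join on id=1 -> kappa (id 1, parent_id=NULL, d 4).
Iteration 5: parent_id is NULL; no match; recursion stops.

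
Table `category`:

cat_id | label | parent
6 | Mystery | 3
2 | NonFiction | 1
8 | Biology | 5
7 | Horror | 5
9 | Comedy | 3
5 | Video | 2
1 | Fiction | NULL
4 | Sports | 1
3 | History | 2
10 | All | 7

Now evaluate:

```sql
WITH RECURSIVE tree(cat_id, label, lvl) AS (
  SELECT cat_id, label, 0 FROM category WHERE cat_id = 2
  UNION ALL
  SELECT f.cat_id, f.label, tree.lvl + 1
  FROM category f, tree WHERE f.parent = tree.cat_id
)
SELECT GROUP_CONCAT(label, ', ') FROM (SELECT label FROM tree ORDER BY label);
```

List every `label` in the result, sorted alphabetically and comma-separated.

All, Biology, Comedy, History, Horror, Mystery, NonFiction, Video

Base: cat_id=2 (NonFiction) at lvl 0.
Iteration 1: rows with parent in {2} -> History (id 3, lvl 1), Video (id 5, lvl 1).
Iteration 2: rows with parent in {3,5} -> Mystery (id 6, lvl 2), Horror (id 7, lvl 2), Biology (id 8, lvl 2), Comedy (id 9, lvl 2).
Iteration 3: rows with parent in {6,7,8,9} -> All (id 10, lvl 3).
Iteration 4: no rows with parent in {10}; recursion stops.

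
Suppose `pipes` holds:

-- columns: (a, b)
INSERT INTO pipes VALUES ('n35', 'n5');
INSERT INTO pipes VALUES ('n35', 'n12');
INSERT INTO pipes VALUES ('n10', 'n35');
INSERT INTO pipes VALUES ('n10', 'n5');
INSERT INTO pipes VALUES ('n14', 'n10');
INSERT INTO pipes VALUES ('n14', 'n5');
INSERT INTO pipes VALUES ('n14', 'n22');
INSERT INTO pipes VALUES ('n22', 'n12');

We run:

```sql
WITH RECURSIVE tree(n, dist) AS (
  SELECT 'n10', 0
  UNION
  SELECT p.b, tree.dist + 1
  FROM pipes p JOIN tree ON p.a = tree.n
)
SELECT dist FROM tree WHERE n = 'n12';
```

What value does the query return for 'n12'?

Base: (n10, dist=0).
Iteration 1: edges from {n10} -> (n35, dist=1), (n5, dist=1).
Iteration 2: edges from {n35,n5} -> (n12, dist=2), (n5, dist=2).
Iteration 3: no outgoing edges from {n12,n5}; recursion stops.

2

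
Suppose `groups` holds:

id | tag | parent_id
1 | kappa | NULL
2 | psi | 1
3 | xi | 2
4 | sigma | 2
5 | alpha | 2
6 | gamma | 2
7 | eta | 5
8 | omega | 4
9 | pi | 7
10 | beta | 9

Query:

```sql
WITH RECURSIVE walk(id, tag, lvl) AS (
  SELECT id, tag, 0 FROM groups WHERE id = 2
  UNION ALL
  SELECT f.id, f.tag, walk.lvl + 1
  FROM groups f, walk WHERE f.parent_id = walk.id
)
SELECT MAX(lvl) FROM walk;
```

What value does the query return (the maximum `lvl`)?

4

Base: id=2 (psi) at lvl 0.
Iteration 1: rows with parent_id in {2} -> xi (id 3, lvl 1), sigma (id 4, lvl 1), alpha (id 5, lvl 1), gamma (id 6, lvl 1).
Iteration 2: rows with parent_id in {3,4,5,6} -> eta (id 7, lvl 2), omega (id 8, lvl 2).
Iteration 3: rows with parent_id in {7,8} -> pi (id 9, lvl 3).
Iteration 4: rows with parent_id in {9} -> beta (id 10, lvl 4).
Iteration 5: no rows with parent_id in {10}; recursion stops.
lvl values: 0, 1, 1, 1, 1, 2, 2, 3, 4; the maximum is 4.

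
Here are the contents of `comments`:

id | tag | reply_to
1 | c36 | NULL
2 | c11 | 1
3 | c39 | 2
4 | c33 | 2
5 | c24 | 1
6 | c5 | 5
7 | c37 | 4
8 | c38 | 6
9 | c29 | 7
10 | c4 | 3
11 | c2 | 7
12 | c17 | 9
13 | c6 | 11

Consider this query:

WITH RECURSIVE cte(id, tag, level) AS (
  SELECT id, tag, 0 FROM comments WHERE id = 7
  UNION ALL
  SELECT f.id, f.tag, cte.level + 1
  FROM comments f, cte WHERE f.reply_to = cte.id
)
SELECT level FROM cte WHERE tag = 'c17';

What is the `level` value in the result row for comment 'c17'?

Base: id=7 (c37) at level 0.
Iteration 1: rows with reply_to in {7} -> c29 (id 9, level 1), c2 (id 11, level 1).
Iteration 2: rows with reply_to in {9,11} -> c17 (id 12, level 2), c6 (id 13, level 2).
Iteration 3: no rows with reply_to in {12,13}; recursion stops.

2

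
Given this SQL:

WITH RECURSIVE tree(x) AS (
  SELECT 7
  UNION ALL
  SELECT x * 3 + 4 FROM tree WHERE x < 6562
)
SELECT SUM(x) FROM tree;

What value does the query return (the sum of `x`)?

29504

Base: x=7.
Iteration 1: 7 < 6562 holds -> x = 7 * 3 + 4 = 25.
Iteration 2: 25 < 6562 holds -> x = 25 * 3 + 4 = 79.
Iteration 3: 79 < 6562 holds -> x = 79 * 3 + 4 = 241.
Iteration 4: 241 < 6562 holds -> x = 241 * 3 + 4 = 727.
Iteration 5: 727 < 6562 holds -> x = 727 * 3 + 4 = 2185.
Iteration 6: 2185 < 6562 holds -> x = 2185 * 3 + 4 = 6559.
Iteration 7: 6559 < 6562 holds -> x = 6559 * 3 + 4 = 19681.
Iteration 8: 19681 < 6562 fails; recursion stops.
SUM(x) = 7 + 25 + 79 + 241 + 727 + 2185 + 6559 + 19681 = 29504.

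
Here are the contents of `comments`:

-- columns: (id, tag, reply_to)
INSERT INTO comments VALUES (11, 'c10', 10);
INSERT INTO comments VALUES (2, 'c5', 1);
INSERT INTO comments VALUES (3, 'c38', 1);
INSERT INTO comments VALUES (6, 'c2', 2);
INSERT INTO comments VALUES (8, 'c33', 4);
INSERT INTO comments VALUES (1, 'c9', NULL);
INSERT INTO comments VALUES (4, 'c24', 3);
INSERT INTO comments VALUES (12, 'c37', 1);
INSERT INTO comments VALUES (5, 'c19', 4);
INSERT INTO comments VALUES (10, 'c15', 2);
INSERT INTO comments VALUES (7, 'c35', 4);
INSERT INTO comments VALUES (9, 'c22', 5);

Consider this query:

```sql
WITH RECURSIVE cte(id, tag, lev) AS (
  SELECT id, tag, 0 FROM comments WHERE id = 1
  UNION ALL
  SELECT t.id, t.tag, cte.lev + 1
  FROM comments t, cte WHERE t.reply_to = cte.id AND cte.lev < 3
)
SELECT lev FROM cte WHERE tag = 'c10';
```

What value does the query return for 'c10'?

3

Base: id=1 (c9) at lev 0.
Iteration 1: rows with reply_to in {1} -> c5 (id 2, lev 1), c38 (id 3, lev 1), c37 (id 12, lev 1).
Iteration 2: rows with reply_to in {2,3,12} -> c24 (id 4, lev 2), c2 (id 6, lev 2), c15 (id 10, lev 2).
Iteration 3: rows with reply_to in {4,6,10} -> c19 (id 5, lev 3), c35 (id 7, lev 3), c33 (id 8, lev 3), c10 (id 11, lev 3).
Iteration 4: lev < 3 fails for all current rows; recursion stops.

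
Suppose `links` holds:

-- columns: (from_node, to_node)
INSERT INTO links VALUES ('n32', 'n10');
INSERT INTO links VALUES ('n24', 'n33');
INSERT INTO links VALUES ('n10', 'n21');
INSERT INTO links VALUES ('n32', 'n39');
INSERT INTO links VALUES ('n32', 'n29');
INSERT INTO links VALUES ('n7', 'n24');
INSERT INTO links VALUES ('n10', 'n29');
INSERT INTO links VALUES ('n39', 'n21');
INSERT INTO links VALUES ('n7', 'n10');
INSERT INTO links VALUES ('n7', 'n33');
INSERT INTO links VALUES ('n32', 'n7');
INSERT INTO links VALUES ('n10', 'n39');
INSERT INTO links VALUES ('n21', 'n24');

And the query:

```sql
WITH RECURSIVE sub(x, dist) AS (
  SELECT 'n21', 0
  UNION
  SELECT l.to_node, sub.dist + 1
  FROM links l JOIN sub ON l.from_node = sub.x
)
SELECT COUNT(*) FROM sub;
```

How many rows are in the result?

3

Base: (n21, dist=0).
Iteration 1: edges from {n21} -> (n24, dist=1).
Iteration 2: edges from {n24} -> (n33, dist=2).
Iteration 3: no outgoing edges from {n33}; recursion stops.
Total rows emitted: 3.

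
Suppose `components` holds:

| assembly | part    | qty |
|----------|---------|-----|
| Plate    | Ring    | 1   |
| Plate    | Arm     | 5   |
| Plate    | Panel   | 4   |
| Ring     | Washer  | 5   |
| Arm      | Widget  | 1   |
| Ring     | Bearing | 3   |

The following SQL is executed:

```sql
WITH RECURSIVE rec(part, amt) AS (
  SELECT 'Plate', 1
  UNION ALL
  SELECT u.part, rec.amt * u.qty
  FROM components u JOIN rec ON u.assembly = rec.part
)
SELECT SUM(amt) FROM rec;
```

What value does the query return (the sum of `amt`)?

Base: (Plate, amt=1).
Iteration 1: components of {Plate} -> Arm = 1*5 = 5, Panel = 1*4 = 4, Ring = 1*1 = 1.
Iteration 2: components of {Arm,Panel,Ring} -> Bearing = 1*3 = 3, Washer = 1*5 = 5, Widget = 5*1 = 5.
Iteration 3: no further components; recursion stops.
SUM(amt) = 1 + 1 + 5 + 4 + 5 + 3 + 5 = 24.

24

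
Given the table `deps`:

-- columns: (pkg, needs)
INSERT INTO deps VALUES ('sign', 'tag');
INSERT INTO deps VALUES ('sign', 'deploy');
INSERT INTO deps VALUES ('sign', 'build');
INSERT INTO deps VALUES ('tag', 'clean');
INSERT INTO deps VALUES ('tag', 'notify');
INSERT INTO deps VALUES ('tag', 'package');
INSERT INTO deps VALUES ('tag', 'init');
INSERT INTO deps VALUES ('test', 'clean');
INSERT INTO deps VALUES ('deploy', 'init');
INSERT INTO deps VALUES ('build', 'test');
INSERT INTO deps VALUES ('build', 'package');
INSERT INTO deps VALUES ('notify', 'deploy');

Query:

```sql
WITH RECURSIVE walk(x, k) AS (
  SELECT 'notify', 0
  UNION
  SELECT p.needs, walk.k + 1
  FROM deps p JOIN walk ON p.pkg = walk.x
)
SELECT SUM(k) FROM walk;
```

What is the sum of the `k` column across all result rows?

3

Base: (notify, k=0).
Iteration 1: edges from {notify} -> (deploy, k=1).
Iteration 2: edges from {deploy} -> (init, k=2).
Iteration 3: no outgoing edges from {init}; recursion stops.
SUM(k) = 0 + 1 + 2 = 3.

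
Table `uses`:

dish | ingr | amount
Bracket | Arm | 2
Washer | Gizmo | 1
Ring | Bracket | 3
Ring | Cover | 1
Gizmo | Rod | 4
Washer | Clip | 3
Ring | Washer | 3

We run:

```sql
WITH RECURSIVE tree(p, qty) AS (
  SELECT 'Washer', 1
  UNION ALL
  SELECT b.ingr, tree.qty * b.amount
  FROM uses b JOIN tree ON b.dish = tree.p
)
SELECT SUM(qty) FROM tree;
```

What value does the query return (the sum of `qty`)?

Base: (Washer, qty=1).
Iteration 1: components of {Washer} -> Clip = 1*3 = 3, Gizmo = 1*1 = 1.
Iteration 2: components of {Clip,Gizmo} -> Rod = 1*4 = 4.
Iteration 3: no further components; recursion stops.
SUM(qty) = 1 + 3 + 1 + 4 = 9.

9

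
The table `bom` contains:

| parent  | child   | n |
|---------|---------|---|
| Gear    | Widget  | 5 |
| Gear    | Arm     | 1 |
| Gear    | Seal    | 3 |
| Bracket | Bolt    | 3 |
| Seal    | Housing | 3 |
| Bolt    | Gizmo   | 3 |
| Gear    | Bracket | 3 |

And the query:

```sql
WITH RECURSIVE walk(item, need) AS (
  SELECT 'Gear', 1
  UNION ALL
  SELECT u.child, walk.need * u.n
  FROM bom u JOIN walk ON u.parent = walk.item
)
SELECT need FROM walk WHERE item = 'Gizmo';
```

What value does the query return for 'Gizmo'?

Base: (Gear, need=1).
Iteration 1: components of {Gear} -> Arm = 1*1 = 1, Bracket = 1*3 = 3, Seal = 1*3 = 3, Widget = 1*5 = 5.
Iteration 2: components of {Arm,Bracket,Seal,Widget} -> Bolt = 3*3 = 9, Housing = 3*3 = 9.
Iteration 3: components of {Bolt,Housing} -> Gizmo = 9*3 = 27.
Iteration 4: no further components; recursion stops.

27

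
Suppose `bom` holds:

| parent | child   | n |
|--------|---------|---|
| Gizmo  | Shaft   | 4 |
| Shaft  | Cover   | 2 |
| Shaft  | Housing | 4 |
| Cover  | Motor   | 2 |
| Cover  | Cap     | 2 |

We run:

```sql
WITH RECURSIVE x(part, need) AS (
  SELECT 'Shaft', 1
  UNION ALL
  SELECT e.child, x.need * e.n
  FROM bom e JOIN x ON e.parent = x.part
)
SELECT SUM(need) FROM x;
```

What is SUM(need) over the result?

Base: (Shaft, need=1).
Iteration 1: components of {Shaft} -> Cover = 1*2 = 2, Housing = 1*4 = 4.
Iteration 2: components of {Cover,Housing} -> Cap = 2*2 = 4, Motor = 2*2 = 4.
Iteration 3: no further components; recursion stops.
SUM(need) = 1 + 2 + 4 + 4 + 4 = 15.

15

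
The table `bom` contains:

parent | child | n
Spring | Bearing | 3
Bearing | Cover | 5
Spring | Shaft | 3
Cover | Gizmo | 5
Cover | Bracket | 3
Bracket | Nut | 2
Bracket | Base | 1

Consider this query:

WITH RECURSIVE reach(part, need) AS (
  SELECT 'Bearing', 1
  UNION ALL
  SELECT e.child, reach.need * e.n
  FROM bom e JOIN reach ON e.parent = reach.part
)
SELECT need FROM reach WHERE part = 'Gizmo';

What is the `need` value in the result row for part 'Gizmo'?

25

Base: (Bearing, need=1).
Iteration 1: components of {Bearing} -> Cover = 1*5 = 5.
Iteration 2: components of {Cover} -> Bracket = 5*3 = 15, Gizmo = 5*5 = 25.
Iteration 3: components of {Bracket,Gizmo} -> Base = 15*1 = 15, Nut = 15*2 = 30.
Iteration 4: no further components; recursion stops.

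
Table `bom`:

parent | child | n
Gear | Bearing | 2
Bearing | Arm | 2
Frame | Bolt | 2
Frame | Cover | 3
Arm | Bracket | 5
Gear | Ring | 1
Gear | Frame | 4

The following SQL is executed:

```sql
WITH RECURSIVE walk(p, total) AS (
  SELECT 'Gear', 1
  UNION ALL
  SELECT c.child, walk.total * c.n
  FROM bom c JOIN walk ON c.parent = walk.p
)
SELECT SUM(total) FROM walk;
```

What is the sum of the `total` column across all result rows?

52

Base: (Gear, total=1).
Iteration 1: components of {Gear} -> Bearing = 1*2 = 2, Frame = 1*4 = 4, Ring = 1*1 = 1.
Iteration 2: components of {Bearing,Frame,Ring} -> Arm = 2*2 = 4, Bolt = 4*2 = 8, Cover = 4*3 = 12.
Iteration 3: components of {Arm,Bolt,Cover} -> Bracket = 4*5 = 20.
Iteration 4: no further components; recursion stops.
SUM(total) = 1 + 4 + 1 + 2 + 8 + 12 + 4 + 20 = 52.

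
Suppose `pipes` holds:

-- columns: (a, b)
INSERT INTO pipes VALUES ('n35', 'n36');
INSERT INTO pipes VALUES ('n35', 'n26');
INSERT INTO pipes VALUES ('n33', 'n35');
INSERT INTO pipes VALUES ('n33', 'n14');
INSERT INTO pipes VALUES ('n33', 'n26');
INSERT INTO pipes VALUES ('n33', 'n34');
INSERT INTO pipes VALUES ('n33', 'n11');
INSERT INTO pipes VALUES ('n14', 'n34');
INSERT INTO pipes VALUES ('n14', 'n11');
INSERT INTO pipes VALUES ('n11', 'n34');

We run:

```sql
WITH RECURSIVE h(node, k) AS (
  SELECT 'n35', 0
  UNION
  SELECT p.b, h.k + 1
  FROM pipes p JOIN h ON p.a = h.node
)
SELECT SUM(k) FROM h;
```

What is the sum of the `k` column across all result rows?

2

Base: (n35, k=0).
Iteration 1: edges from {n35} -> (n26, k=1), (n36, k=1).
Iteration 2: no outgoing edges from {n26,n36}; recursion stops.
SUM(k) = 0 + 1 + 1 = 2.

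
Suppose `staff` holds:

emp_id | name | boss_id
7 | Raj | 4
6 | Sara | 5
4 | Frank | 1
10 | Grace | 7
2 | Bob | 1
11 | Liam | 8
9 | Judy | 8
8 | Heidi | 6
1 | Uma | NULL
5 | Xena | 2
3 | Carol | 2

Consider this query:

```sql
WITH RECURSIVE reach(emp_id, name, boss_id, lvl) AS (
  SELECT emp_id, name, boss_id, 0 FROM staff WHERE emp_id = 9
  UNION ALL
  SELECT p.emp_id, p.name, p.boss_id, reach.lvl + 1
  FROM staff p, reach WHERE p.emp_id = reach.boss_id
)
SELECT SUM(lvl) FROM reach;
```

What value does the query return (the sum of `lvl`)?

15

Base: emp_id=9 (Judy), boss_id=8, lvl 0.
Iteration 1: join on emp_id=8 -> Heidi (id 8, boss_id=6, lvl 1).
Iteration 2: join on emp_id=6 -> Sara (id 6, boss_id=5, lvl 2).
Iteration 3: join on emp_id=5 -> Xena (id 5, boss_id=2, lvl 3).
Iteration 4: join on emp_id=2 -> Bob (id 2, boss_id=1, lvl 4).
Iteration 5: join on emp_id=1 -> Uma (id 1, boss_id=NULL, lvl 5).
Iteration 6: boss_id is NULL; no match; recursion stops.
SUM(lvl) = 0 + 1 + 2 + 3 + 4 + 5 = 15.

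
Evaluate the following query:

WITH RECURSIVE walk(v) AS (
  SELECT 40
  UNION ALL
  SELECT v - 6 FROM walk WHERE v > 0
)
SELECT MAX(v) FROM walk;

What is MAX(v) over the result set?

40

Base: v=40.
Iteration 1: 40 > 0 holds -> v = 40 - 6 = 34.
Iteration 2: 34 > 0 holds -> v = 34 - 6 = 28.
Iteration 3: 28 > 0 holds -> v = 28 - 6 = 22.
Iteration 4: 22 > 0 holds -> v = 22 - 6 = 16.
Iteration 5: 16 > 0 holds -> v = 16 - 6 = 10.
Iteration 6: 10 > 0 holds -> v = 10 - 6 = 4.
Iteration 7: 4 > 0 holds -> v = 4 - 6 = -2.
Iteration 8: -2 > 0 fails; recursion stops.
v values: 40, 34, 28, 22, 16, 10, 4, -2; the maximum is 40.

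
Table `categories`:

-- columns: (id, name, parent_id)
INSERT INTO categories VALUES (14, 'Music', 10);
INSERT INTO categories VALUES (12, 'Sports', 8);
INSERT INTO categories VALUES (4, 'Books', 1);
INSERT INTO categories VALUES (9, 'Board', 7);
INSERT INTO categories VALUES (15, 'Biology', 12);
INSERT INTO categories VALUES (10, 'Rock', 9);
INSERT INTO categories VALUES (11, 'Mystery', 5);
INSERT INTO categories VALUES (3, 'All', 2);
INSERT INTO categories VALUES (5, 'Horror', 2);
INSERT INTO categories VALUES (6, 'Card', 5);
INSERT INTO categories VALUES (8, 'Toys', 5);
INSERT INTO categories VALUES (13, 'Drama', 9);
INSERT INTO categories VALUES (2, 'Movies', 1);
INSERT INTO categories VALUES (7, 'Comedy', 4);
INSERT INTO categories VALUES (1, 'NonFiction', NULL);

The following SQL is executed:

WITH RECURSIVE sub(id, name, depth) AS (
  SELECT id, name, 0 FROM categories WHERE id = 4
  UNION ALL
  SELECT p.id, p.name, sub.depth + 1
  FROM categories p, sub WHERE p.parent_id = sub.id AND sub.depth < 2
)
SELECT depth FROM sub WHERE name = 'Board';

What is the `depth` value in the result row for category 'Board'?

2

Base: id=4 (Books) at depth 0.
Iteration 1: rows with parent_id in {4} -> Comedy (id 7, depth 1).
Iteration 2: rows with parent_id in {7} -> Board (id 9, depth 2).
Iteration 3: depth < 2 fails for all current rows; recursion stops.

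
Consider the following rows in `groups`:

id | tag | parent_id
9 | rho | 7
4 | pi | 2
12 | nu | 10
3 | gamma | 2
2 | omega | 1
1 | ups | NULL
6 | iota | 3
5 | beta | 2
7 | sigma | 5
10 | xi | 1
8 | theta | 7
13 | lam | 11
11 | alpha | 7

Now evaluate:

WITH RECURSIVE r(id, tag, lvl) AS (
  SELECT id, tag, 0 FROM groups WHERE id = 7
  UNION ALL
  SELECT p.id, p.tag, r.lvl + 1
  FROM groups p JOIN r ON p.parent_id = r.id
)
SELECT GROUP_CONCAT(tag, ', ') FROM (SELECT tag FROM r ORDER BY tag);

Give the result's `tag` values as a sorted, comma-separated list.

Base: id=7 (sigma) at lvl 0.
Iteration 1: rows with parent_id in {7} -> theta (id 8, lvl 1), rho (id 9, lvl 1), alpha (id 11, lvl 1).
Iteration 2: rows with parent_id in {8,9,11} -> lam (id 13, lvl 2).
Iteration 3: no rows with parent_id in {13}; recursion stops.

alpha, lam, rho, sigma, theta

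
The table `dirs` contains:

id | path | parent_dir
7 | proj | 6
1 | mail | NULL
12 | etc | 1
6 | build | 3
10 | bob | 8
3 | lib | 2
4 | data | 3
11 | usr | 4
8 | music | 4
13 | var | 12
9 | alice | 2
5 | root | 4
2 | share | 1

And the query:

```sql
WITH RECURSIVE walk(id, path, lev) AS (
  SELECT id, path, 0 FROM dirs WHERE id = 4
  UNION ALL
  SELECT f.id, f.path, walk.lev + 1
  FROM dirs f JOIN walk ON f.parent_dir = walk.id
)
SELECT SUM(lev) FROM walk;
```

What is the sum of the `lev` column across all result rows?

5

Base: id=4 (data) at lev 0.
Iteration 1: rows with parent_dir in {4} -> root (id 5, lev 1), music (id 8, lev 1), usr (id 11, lev 1).
Iteration 2: rows with parent_dir in {5,8,11} -> bob (id 10, lev 2).
Iteration 3: no rows with parent_dir in {10}; recursion stops.
SUM(lev) = 0 + 1 + 1 + 1 + 2 = 5.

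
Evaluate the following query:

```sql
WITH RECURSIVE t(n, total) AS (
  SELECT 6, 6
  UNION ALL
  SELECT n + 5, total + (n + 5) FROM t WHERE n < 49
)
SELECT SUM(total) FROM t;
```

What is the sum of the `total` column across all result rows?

1155

Base: n=6, total=6.
Iteration 1: 6 < 49 holds -> n = 6 + 5 = 11, total = 6 + 11 = 17.
Iteration 2: 11 < 49 holds -> n = 11 + 5 = 16, total = 17 + 16 = 33.
Iteration 3: 16 < 49 holds -> n = 16 + 5 = 21, total = 33 + 21 = 54.
Iteration 4: 21 < 49 holds -> n = 21 + 5 = 26, total = 54 + 26 = 80.
Iteration 5: 26 < 49 holds -> n = 26 + 5 = 31, total = 80 + 31 = 111.
Iteration 6: 31 < 49 holds -> n = 31 + 5 = 36, total = 111 + 36 = 147.
Iteration 7: 36 < 49 holds -> n = 36 + 5 = 41, total = 147 + 41 = 188.
Iteration 8: 41 < 49 holds -> n = 41 + 5 = 46, total = 188 + 46 = 234.
Iteration 9: 46 < 49 holds -> n = 46 + 5 = 51, total = 234 + 51 = 285.
Iteration 10: 51 < 49 fails; recursion stops.
SUM(total) = 6 + 17 + 33 + 54 + 80 + 111 + 147 + 188 + 234 + 285 = 1155.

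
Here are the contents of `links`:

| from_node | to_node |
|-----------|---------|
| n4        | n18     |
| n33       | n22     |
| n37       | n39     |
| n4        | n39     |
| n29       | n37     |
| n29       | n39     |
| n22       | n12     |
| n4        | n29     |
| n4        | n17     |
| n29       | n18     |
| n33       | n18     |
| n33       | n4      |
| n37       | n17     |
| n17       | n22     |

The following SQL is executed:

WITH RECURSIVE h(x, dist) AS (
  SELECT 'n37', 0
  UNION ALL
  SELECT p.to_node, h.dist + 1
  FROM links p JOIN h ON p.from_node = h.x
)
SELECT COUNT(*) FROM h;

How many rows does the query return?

Base: (n37, dist=0).
Iteration 1: edges from {n37} -> (n17, dist=1), (n39, dist=1).
Iteration 2: edges from {n17,n39} -> (n22, dist=2).
Iteration 3: edges from {n22} -> (n12, dist=3).
Iteration 4: no outgoing edges from {n12}; recursion stops.
Total rows emitted: 5.

5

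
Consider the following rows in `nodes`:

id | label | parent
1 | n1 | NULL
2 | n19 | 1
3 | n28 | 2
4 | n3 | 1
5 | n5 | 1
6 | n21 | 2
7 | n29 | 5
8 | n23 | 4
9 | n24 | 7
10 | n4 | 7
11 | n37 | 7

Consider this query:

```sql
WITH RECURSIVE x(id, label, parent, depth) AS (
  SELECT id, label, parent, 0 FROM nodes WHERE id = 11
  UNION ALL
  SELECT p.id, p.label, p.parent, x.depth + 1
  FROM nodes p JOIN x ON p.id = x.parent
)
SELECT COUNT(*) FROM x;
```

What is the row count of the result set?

Base: id=11 (n37), parent=7, depth 0.
Iteration 1: join on id=7 -> n29 (id 7, parent=5, depth 1).
Iteration 2: join on id=5 -> n5 (id 5, parent=1, depth 2).
Iteration 3: join on id=1 -> n1 (id 1, parent=NULL, depth 3).
Iteration 4: parent is NULL; no match; recursion stops.
Total rows emitted: 4.

4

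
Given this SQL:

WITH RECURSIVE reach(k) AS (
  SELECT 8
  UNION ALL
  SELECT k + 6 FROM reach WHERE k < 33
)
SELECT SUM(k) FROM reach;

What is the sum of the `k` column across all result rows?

138

Base: k=8.
Iteration 1: 8 < 33 holds -> k = 8 + 6 = 14.
Iteration 2: 14 < 33 holds -> k = 14 + 6 = 20.
Iteration 3: 20 < 33 holds -> k = 20 + 6 = 26.
Iteration 4: 26 < 33 holds -> k = 26 + 6 = 32.
Iteration 5: 32 < 33 holds -> k = 32 + 6 = 38.
Iteration 6: 38 < 33 fails; recursion stops.
SUM(k) = 8 + 14 + 20 + 26 + 32 + 38 = 138.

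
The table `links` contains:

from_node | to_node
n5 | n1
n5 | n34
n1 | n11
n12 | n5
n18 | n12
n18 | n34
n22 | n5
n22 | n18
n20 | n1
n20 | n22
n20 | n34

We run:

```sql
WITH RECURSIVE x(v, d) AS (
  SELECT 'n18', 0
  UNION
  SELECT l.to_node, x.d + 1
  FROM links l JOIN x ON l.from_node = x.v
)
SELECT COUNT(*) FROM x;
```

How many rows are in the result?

Base: (n18, d=0).
Iteration 1: edges from {n18} -> (n12, d=1), (n34, d=1).
Iteration 2: edges from {n12,n34} -> (n5, d=2).
Iteration 3: edges from {n5} -> (n1, d=3), (n34, d=3).
Iteration 4: edges from {n1,n34} -> (n11, d=4).
Iteration 5: no outgoing edges from {n11}; recursion stops.
Total rows emitted: 7.

7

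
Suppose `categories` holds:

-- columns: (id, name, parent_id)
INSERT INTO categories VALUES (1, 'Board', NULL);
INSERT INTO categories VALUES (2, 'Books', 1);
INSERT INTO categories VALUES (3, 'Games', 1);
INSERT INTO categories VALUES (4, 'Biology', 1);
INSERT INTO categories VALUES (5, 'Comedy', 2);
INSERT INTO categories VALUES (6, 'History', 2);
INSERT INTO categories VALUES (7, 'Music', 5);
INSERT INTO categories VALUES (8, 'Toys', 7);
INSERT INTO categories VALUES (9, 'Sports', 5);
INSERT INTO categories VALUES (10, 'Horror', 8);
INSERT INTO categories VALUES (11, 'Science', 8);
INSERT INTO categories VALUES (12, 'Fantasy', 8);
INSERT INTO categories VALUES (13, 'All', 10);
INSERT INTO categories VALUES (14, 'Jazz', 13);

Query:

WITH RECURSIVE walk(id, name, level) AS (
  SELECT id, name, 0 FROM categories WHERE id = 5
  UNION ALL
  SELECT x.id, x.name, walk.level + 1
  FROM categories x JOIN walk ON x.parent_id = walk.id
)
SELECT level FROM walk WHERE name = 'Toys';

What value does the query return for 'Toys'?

2

Base: id=5 (Comedy) at level 0.
Iteration 1: rows with parent_id in {5} -> Music (id 7, level 1), Sports (id 9, level 1).
Iteration 2: rows with parent_id in {7,9} -> Toys (id 8, level 2).
Iteration 3: rows with parent_id in {8} -> Horror (id 10, level 3), Science (id 11, level 3), Fantasy (id 12, level 3).
Iteration 4: rows with parent_id in {10,11,12} -> All (id 13, level 4).
Iteration 5: rows with parent_id in {13} -> Jazz (id 14, level 5).
Iteration 6: no rows with parent_id in {14}; recursion stops.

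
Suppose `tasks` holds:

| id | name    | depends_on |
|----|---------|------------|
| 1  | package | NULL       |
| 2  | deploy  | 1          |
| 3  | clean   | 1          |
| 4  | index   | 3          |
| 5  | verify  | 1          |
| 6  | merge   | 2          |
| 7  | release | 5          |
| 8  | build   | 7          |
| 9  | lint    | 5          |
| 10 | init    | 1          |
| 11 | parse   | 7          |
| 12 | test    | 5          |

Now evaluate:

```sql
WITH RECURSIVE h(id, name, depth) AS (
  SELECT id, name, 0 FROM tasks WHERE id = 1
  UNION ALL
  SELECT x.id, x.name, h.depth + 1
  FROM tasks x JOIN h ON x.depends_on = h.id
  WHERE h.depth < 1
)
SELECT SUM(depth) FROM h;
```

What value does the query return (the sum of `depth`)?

Base: id=1 (package) at depth 0.
Iteration 1: rows with depends_on in {1} -> deploy (id 2, depth 1), clean (id 3, depth 1), verify (id 5, depth 1), init (id 10, depth 1).
Iteration 2: depth < 1 fails for all current rows; recursion stops.
SUM(depth) = 0 + 1 + 1 + 1 + 1 = 4.

4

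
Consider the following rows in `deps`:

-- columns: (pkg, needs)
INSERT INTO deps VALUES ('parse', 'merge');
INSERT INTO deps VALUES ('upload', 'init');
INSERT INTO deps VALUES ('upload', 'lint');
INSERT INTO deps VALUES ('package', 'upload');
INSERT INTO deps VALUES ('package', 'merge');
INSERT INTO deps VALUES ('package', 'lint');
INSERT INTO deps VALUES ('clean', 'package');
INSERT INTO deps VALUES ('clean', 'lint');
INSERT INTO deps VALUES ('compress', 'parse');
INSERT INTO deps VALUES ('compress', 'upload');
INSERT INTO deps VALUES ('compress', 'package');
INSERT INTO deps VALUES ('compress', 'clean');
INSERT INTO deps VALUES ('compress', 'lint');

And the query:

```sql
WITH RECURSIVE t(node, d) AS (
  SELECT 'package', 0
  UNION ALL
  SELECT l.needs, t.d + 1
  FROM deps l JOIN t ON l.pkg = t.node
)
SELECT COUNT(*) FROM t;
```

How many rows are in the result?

Base: (package, d=0).
Iteration 1: edges from {package} -> (lint, d=1), (merge, d=1), (upload, d=1).
Iteration 2: edges from {lint,merge,upload} -> (init, d=2), (lint, d=2).
Iteration 3: no outgoing edges from {init,lint}; recursion stops.
Total rows emitted: 6.

6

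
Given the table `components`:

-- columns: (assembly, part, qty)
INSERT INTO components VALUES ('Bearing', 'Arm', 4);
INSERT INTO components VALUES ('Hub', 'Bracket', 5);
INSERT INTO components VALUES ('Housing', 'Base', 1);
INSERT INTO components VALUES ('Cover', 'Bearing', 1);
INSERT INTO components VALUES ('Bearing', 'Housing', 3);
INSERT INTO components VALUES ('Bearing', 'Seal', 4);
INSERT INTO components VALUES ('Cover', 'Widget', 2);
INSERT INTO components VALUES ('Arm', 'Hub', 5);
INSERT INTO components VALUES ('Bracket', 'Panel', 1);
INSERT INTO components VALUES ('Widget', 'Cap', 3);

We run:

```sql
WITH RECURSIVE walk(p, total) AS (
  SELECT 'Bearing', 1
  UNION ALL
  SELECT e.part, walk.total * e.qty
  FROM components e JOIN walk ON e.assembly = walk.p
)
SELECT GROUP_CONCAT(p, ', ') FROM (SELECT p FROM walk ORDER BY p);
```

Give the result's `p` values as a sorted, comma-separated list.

Arm, Base, Bearing, Bracket, Housing, Hub, Panel, Seal

Base: (Bearing, total=1).
Iteration 1: components of {Bearing} -> Arm = 1*4 = 4, Housing = 1*3 = 3, Seal = 1*4 = 4.
Iteration 2: components of {Arm,Housing,Seal} -> Base = 3*1 = 3, Hub = 4*5 = 20.
Iteration 3: components of {Base,Hub} -> Bracket = 20*5 = 100.
Iteration 4: components of {Bracket} -> Panel = 100*1 = 100.
Iteration 5: no further components; recursion stops.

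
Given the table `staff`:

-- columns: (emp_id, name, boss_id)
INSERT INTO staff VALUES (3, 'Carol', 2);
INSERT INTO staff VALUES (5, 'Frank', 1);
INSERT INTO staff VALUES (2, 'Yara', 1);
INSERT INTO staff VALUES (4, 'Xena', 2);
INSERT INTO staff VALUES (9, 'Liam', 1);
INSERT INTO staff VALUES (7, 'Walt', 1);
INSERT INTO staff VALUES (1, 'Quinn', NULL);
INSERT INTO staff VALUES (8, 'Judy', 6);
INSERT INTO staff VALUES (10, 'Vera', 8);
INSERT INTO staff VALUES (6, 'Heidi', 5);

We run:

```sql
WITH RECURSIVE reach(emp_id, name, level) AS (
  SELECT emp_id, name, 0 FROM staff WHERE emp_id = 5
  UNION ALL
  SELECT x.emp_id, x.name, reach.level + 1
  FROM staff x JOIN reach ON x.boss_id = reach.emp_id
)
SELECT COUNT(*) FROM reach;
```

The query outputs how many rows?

Base: emp_id=5 (Frank) at level 0.
Iteration 1: rows with boss_id in {5} -> Heidi (id 6, level 1).
Iteration 2: rows with boss_id in {6} -> Judy (id 8, level 2).
Iteration 3: rows with boss_id in {8} -> Vera (id 10, level 3).
Iteration 4: no rows with boss_id in {10}; recursion stops.
Total rows emitted: 4.

4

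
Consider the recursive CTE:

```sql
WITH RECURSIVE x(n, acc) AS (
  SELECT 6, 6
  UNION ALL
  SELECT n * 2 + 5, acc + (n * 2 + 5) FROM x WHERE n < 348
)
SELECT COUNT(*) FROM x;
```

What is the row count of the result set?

Base: n=6, acc=6.
Iteration 1: 6 < 348 holds -> n = 6 * 2 + 5 = 17, acc = 6 + 17 = 23.
Iteration 2: 17 < 348 holds -> n = 17 * 2 + 5 = 39, acc = 23 + 39 = 62.
Iteration 3: 39 < 348 holds -> n = 39 * 2 + 5 = 83, acc = 62 + 83 = 145.
Iteration 4: 83 < 348 holds -> n = 83 * 2 + 5 = 171, acc = 145 + 171 = 316.
Iteration 5: 171 < 348 holds -> n = 171 * 2 + 5 = 347, acc = 316 + 347 = 663.
Iteration 6: 347 < 348 holds -> n = 347 * 2 + 5 = 699, acc = 663 + 699 = 1362.
Iteration 7: 699 < 348 fails; recursion stops.
Total rows emitted: 7.

7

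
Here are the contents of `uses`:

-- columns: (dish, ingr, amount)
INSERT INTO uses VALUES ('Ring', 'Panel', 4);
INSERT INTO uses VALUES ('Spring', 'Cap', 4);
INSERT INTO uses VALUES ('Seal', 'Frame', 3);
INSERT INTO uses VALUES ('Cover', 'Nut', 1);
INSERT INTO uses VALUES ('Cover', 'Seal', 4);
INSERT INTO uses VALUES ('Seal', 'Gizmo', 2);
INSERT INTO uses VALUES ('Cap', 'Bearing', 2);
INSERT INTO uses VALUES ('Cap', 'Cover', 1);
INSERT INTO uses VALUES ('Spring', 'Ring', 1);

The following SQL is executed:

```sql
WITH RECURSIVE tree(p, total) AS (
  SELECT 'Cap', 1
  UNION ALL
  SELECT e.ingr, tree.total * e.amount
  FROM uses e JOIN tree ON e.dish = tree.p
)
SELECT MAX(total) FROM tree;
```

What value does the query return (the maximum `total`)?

12

Base: (Cap, total=1).
Iteration 1: components of {Cap} -> Bearing = 1*2 = 2, Cover = 1*1 = 1.
Iteration 2: components of {Bearing,Cover} -> Nut = 1*1 = 1, Seal = 1*4 = 4.
Iteration 3: components of {Nut,Seal} -> Frame = 4*3 = 12, Gizmo = 4*2 = 8.
Iteration 4: no further components; recursion stops.
total values: 1, 2, 1, 4, 1, 12, 8; the maximum is 12.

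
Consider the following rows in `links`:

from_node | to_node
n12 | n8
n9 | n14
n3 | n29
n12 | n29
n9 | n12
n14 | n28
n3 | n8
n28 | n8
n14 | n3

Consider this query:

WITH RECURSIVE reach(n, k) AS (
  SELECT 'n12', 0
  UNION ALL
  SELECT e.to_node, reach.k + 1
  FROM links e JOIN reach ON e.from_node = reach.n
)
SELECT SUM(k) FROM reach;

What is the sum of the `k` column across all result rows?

Base: (n12, k=0).
Iteration 1: edges from {n12} -> (n29, k=1), (n8, k=1).
Iteration 2: no outgoing edges from {n29,n8}; recursion stops.
SUM(k) = 0 + 1 + 1 = 2.

2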